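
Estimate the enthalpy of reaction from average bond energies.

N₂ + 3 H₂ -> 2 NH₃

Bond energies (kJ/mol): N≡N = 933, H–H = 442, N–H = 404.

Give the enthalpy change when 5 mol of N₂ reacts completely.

Bonds broken (reactants):
  H–H: 3 × 442 = 1326
  N≡N: 1 × 933 = 933
  Σ(broken) = 2259 kJ
Bonds formed (products):
  N–H: 6 × 404 = 2424
  Σ(formed) = 2424 kJ
ΔH = Σ(broken) − Σ(formed) = 2259 − 2424 = −165 kJ
For 5× the reaction as written: 5 × (−165) = −825 kJ

ΔH = −825 kJ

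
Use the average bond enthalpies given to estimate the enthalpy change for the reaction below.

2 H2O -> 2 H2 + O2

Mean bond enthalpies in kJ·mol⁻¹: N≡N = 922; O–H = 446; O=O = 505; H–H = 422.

Bonds broken (reactants):
  O–H: 4 × 446 = 1784
  Σ(broken) = 1784 kJ
Bonds formed (products):
  H–H: 2 × 422 = 844
  O=O: 1 × 505 = 505
  Σ(formed) = 1349 kJ
ΔH = Σ(broken) − Σ(formed) = 1784 − 1349 = +435 kJ

ΔH ≈ +435 kJ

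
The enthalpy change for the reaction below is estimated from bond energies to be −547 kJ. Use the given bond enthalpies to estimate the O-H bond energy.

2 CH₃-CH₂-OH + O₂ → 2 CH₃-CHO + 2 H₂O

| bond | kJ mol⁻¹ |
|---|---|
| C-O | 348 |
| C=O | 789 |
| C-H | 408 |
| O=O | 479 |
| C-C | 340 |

D(O-H) ≈ 480 kJ/mol

Let D be the O-H bond energy.
Σ(broken) = 2×340 + 10×408 + 2×348 + 2×D + 1×479 = 5935 + 2D
Σ(formed) = 2×340 + 8×408 + 2×789 + 4×D = 5522 + 4D
ΔH = Σ(broken) − Σ(formed) = (5935 + 2D) − (5522 + 4D) = +413 − 2D
Setting this equal to −547 kJ gives 2D = 960, so D = 480 kJ/mol.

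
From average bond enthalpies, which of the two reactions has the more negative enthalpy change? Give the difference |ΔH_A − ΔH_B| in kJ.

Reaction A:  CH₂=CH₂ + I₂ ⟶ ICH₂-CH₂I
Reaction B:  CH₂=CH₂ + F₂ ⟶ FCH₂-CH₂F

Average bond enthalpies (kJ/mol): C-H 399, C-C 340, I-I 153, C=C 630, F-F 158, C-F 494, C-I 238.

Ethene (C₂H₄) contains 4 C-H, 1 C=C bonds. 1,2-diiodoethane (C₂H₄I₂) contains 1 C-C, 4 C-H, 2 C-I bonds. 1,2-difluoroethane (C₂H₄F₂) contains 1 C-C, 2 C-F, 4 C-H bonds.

Reaction A:
  Bonds broken (reactants):
    C-H: 4 × 399 = 1596
    C=C: 1 × 630 = 630
    I-I: 1 × 153 = 153
    Σ(broken) = 2379 kJ
  Bonds formed (products):
    C-C: 1 × 340 = 340
    C-H: 4 × 399 = 1596
    C-I: 2 × 238 = 476
    Σ(formed) = 2412 kJ
  ΔH_A = 2379 − 2412 = −33 kJ
Reaction B:
  Bonds broken (reactants):
    C-H: 4 × 399 = 1596
    C=C: 1 × 630 = 630
    F-F: 1 × 158 = 158
    Σ(broken) = 2384 kJ
  Bonds formed (products):
    C-C: 1 × 340 = 340
    C-F: 2 × 494 = 988
    C-H: 4 × 399 = 1596
    Σ(formed) = 2924 kJ
  ΔH_B = 2384 − 2924 = −540 kJ
ΔH_A − ΔH_B = +507 kJ, so reaction B has the more negative ΔH; |ΔH_A − ΔH_B| = 507 kJ.

Reaction B, by 507 kJ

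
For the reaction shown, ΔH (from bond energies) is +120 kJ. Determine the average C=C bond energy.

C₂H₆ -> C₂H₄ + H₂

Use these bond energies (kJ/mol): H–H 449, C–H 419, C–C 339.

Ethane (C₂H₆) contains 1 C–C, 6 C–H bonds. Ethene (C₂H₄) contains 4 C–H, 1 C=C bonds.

D(C=C) ≈ 608 kJ/mol

Let D be the C=C bond energy.
Σ(broken) = 1×339 + 6×419 = 2853
Σ(formed) = 4×419 + 1×D + 1×449 = 2125 + D
ΔH = Σ(broken) − Σ(formed) = (2853) − (2125 + D) = +728 − D
Setting this equal to +120 kJ gives D = 608 kJ/mol.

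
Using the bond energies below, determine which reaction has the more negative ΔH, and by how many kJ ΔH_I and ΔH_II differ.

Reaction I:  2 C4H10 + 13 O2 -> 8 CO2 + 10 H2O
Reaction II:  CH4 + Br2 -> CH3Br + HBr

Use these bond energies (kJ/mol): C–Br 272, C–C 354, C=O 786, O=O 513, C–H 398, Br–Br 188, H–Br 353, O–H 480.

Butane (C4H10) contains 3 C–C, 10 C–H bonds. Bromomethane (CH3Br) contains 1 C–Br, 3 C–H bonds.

Reaction I, by 5384 kJ

Reaction I:
  Bonds broken (reactants):
    C–C: 6 × 354 = 2124
    C–H: 20 × 398 = 7960
    O=O: 13 × 513 = 6669
    Σ(broken) = 16753 kJ
  Bonds formed (products):
    C=O: 16 × 786 = 12576
    O–H: 20 × 480 = 9600
    Σ(formed) = 22176 kJ
  ΔH_I = 16753 − 22176 = −5423 kJ
Reaction II:
  Bonds broken (reactants):
    Br–Br: 1 × 188 = 188
    C–H: 4 × 398 = 1592
    Σ(broken) = 1780 kJ
  Bonds formed (products):
    C–Br: 1 × 272 = 272
    C–H: 3 × 398 = 1194
    H–Br: 1 × 353 = 353
    Σ(formed) = 1819 kJ
  ΔH_II = 1780 − 1819 = −39 kJ
ΔH_I − ΔH_II = −5384 kJ, so reaction I has the more negative ΔH; |ΔH_I − ΔH_II| = 5384 kJ.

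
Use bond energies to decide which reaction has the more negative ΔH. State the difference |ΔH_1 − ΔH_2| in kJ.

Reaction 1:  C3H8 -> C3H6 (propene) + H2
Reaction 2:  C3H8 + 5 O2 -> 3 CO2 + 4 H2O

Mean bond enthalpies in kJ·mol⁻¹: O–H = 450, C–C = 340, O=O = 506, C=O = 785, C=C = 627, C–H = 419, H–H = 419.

Reaction 2, by 1880 kJ

Reaction 1:
  Bonds broken (reactants):
    C–C: 2 × 340 = 680
    C–H: 8 × 419 = 3352
    Σ(broken) = 4032 kJ
  Bonds formed (products):
    C–C: 1 × 340 = 340
    C–H: 6 × 419 = 2514
    C=C: 1 × 627 = 627
    H–H: 1 × 419 = 419
    Σ(formed) = 3900 kJ
  ΔH_1 = 4032 − 3900 = +132 kJ
Reaction 2:
  Bonds broken (reactants):
    C–C: 2 × 340 = 680
    C–H: 8 × 419 = 3352
    O=O: 5 × 506 = 2530
    Σ(broken) = 6562 kJ
  Bonds formed (products):
    C=O: 6 × 785 = 4710
    O–H: 8 × 450 = 3600
    Σ(formed) = 8310 kJ
  ΔH_2 = 6562 − 8310 = −1748 kJ
ΔH_1 − ΔH_2 = +1880 kJ, so reaction 2 has the more negative ΔH; |ΔH_1 − ΔH_2| = 1880 kJ.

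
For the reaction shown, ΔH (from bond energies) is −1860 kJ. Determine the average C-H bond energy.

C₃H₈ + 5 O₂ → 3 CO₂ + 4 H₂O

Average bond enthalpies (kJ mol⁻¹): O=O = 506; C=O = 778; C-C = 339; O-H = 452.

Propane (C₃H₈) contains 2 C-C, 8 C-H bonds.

Let D be the C-H bond energy.
Σ(broken) = 2×339 + 8×D + 5×506 = 3208 + 8D
Σ(formed) = 6×778 + 8×452 = 8284
ΔH = Σ(broken) − Σ(formed) = (3208 + 8D) − (8284) = −5076 + 8D
Setting this equal to −1860 kJ gives 8D = 3216, so D = 402 kJ/mol.

D(C-H) ≈ 402 kJ/mol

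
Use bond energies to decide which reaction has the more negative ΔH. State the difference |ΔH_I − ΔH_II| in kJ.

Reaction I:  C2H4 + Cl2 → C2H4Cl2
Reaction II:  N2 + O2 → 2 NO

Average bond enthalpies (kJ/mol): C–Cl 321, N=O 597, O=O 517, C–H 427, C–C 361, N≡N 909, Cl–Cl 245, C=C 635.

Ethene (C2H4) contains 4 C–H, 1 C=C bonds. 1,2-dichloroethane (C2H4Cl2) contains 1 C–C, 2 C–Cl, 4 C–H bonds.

Reaction I:
  Bonds broken (reactants):
    C–H: 4 × 427 = 1708
    C=C: 1 × 635 = 635
    Cl–Cl: 1 × 245 = 245
    Σ(broken) = 2588 kJ
  Bonds formed (products):
    C–C: 1 × 361 = 361
    C–Cl: 2 × 321 = 642
    C–H: 4 × 427 = 1708
    Σ(formed) = 2711 kJ
  ΔH_I = 2588 − 2711 = −123 kJ
Reaction II:
  Bonds broken (reactants):
    N≡N: 1 × 909 = 909
    O=O: 1 × 517 = 517
    Σ(broken) = 1426 kJ
  Bonds formed (products):
    N=O: 2 × 597 = 1194
    Σ(formed) = 1194 kJ
  ΔH_II = 1426 − 1194 = +232 kJ
ΔH_I − ΔH_II = −355 kJ, so reaction I has the more negative ΔH; |ΔH_I − ΔH_II| = 355 kJ.

Reaction I, by 355 kJ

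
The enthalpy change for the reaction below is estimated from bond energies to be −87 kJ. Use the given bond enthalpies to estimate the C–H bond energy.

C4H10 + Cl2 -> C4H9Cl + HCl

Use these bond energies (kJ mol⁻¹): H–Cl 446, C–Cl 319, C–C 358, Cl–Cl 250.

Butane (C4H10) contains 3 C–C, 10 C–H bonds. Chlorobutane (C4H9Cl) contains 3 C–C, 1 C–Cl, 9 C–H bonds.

Let D be the C–H bond energy.
Σ(broken) = 3×358 + 10×D + 1×250 = 1324 + 10D
Σ(formed) = 3×358 + 1×319 + 9×D + 1×446 = 1839 + 9D
ΔH = Σ(broken) − Σ(formed) = (1324 + 10D) − (1839 + 9D) = −515 + D
Setting this equal to −87 kJ gives D = 428 kJ/mol.

D(C–H) ≈ 428 kJ/mol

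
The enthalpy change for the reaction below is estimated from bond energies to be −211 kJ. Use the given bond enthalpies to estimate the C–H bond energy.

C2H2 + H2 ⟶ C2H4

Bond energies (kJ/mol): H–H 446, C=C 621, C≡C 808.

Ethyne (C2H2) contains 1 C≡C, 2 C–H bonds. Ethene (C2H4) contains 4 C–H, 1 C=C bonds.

D(C–H) ≈ 422 kJ/mol

Let D be the C–H bond energy.
Σ(broken) = 1×808 + 2×D + 1×446 = 1254 + 2D
Σ(formed) = 4×D + 1×621 = 621 + 4D
ΔH = Σ(broken) − Σ(formed) = (1254 + 2D) − (621 + 4D) = +633 − 2D
Setting this equal to −211 kJ gives 2D = 844, so D = 422 kJ/mol.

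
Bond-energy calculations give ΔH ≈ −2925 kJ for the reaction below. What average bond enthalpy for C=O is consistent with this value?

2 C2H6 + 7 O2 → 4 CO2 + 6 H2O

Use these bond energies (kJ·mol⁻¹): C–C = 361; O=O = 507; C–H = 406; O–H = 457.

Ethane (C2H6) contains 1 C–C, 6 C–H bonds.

Let D be the C=O bond energy.
Σ(broken) = 2×361 + 12×406 + 7×507 = 9143
Σ(formed) = 8×D + 12×457 = 5484 + 8D
ΔH = Σ(broken) − Σ(formed) = (9143) − (5484 + 8D) = +3659 − 8D
Setting this equal to −2925 kJ gives 8D = 6584, so D = 823 kJ/mol.

D(C=O) ≈ 823 kJ/mol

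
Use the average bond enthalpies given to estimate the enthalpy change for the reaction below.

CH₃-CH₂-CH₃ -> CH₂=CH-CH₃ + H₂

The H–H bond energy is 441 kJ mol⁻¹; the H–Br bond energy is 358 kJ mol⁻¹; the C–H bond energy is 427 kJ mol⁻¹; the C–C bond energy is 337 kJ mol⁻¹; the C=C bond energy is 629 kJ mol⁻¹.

Bonds broken (reactants):
  C–C: 2 × 337 = 674
  C–H: 8 × 427 = 3416
  Σ(broken) = 4090 kJ
Bonds formed (products):
  C–C: 1 × 337 = 337
  C–H: 6 × 427 = 2562
  C=C: 1 × 629 = 629
  H–H: 1 × 441 = 441
  Σ(formed) = 3969 kJ
ΔH = Σ(broken) − Σ(formed) = 4090 − 3969 = +121 kJ

ΔH ≈ +121 kJ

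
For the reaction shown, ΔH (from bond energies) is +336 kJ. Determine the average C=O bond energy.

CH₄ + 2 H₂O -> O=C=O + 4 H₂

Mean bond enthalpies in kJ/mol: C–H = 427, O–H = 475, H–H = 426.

Let D be the C=O bond energy.
Σ(broken) = 4×427 + 4×475 = 3608
Σ(formed) = 2×D + 4×426 = 1704 + 2D
ΔH = Σ(broken) − Σ(formed) = (3608) − (1704 + 2D) = +1904 − 2D
Setting this equal to +336 kJ gives 2D = 1568, so D = 784 kJ/mol.

D(C=O) ≈ 784 kJ/mol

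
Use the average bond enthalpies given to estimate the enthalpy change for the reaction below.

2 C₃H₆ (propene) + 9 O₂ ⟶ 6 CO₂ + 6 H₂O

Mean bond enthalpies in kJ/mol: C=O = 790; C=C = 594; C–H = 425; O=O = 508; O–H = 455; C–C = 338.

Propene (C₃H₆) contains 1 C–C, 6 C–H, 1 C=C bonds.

Bonds broken (reactants):
  C–C: 2 × 338 = 676
  C–H: 12 × 425 = 5100
  C=C: 2 × 594 = 1188
  O=O: 9 × 508 = 4572
  Σ(broken) = 11536 kJ
Bonds formed (products):
  C=O: 12 × 790 = 9480
  O–H: 12 × 455 = 5460
  Σ(formed) = 14940 kJ
ΔH = Σ(broken) − Σ(formed) = 11536 − 14940 = −3404 kJ

ΔH ≈ −3404 kJ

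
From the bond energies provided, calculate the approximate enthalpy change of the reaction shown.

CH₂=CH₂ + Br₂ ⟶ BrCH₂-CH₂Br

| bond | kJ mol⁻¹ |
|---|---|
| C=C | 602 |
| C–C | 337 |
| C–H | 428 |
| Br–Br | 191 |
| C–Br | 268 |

ΔH ≈ −80 kJ

Bonds broken (reactants):
  Br–Br: 1 × 191 = 191
  C–H: 4 × 428 = 1712
  C=C: 1 × 602 = 602
  Σ(broken) = 2505 kJ
Bonds formed (products):
  C–Br: 2 × 268 = 536
  C–C: 1 × 337 = 337
  C–H: 4 × 428 = 1712
  Σ(formed) = 2585 kJ
ΔH = Σ(broken) − Σ(formed) = 2505 − 2585 = −80 kJ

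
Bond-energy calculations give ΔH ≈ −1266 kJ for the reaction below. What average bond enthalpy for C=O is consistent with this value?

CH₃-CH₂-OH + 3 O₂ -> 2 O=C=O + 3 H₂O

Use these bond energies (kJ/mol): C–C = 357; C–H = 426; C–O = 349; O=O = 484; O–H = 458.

D(C=O) ≈ 816 kJ/mol

Let D be the C=O bond energy.
Σ(broken) = 1×357 + 5×426 + 1×349 + 1×458 + 3×484 = 4746
Σ(formed) = 4×D + 6×458 = 2748 + 4D
ΔH = Σ(broken) − Σ(formed) = (4746) − (2748 + 4D) = +1998 − 4D
Setting this equal to −1266 kJ gives 4D = 3264, so D = 816 kJ/mol.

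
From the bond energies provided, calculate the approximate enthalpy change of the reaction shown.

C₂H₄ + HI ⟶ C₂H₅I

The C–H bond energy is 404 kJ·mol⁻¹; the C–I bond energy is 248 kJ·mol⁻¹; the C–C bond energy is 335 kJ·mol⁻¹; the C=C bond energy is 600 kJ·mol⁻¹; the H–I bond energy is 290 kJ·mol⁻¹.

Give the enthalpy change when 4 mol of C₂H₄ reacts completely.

ΔH = −388 kJ

Bonds broken (reactants):
  C–H: 4 × 404 = 1616
  C=C: 1 × 600 = 600
  H–I: 1 × 290 = 290
  Σ(broken) = 2506 kJ
Bonds formed (products):
  C–C: 1 × 335 = 335
  C–H: 5 × 404 = 2020
  C–I: 1 × 248 = 248
  Σ(formed) = 2603 kJ
ΔH = Σ(broken) − Σ(formed) = 2506 − 2603 = −97 kJ
For 4× the reaction as written: 4 × (−97) = −388 kJ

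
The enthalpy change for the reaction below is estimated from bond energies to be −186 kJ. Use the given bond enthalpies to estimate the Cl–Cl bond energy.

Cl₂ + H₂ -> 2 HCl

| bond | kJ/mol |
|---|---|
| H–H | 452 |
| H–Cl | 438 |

D(Cl–Cl) ≈ 238 kJ/mol

Let D be the Cl–Cl bond energy.
Σ(broken) = 1×D + 1×452 = 452 + D
Σ(formed) = 2×438 = 876
ΔH = Σ(broken) − Σ(formed) = (452 + D) − (876) = −424 + D
Setting this equal to −186 kJ gives D = 238 kJ/mol.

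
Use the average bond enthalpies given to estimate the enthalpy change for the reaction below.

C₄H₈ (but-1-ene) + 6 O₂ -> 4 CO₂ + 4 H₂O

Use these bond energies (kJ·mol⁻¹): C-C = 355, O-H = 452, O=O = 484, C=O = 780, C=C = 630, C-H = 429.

ΔH ≈ −2180 kJ

Bonds broken (reactants):
  C-C: 2 × 355 = 710
  C-H: 8 × 429 = 3432
  C=C: 1 × 630 = 630
  O=O: 6 × 484 = 2904
  Σ(broken) = 7676 kJ
Bonds formed (products):
  C=O: 8 × 780 = 6240
  O-H: 8 × 452 = 3616
  Σ(formed) = 9856 kJ
ΔH = Σ(broken) − Σ(formed) = 7676 − 9856 = −2180 kJ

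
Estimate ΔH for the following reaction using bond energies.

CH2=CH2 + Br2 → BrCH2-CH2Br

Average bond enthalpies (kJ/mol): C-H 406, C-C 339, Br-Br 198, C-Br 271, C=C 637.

ΔH ≈ −46 kJ

Bonds broken (reactants):
  Br-Br: 1 × 198 = 198
  C-H: 4 × 406 = 1624
  C=C: 1 × 637 = 637
  Σ(broken) = 2459 kJ
Bonds formed (products):
  C-Br: 2 × 271 = 542
  C-C: 1 × 339 = 339
  C-H: 4 × 406 = 1624
  Σ(formed) = 2505 kJ
ΔH = Σ(broken) − Σ(formed) = 2459 − 2505 = −46 kJ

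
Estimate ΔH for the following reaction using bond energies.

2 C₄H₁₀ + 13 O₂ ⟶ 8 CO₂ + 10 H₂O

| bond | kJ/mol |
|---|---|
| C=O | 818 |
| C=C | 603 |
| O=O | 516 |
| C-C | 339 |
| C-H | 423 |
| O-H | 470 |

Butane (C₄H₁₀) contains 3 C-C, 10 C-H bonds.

Bonds broken (reactants):
  C-C: 6 × 339 = 2034
  C-H: 20 × 423 = 8460
  O=O: 13 × 516 = 6708
  Σ(broken) = 17202 kJ
Bonds formed (products):
  C=O: 16 × 818 = 13088
  O-H: 20 × 470 = 9400
  Σ(formed) = 22488 kJ
ΔH = Σ(broken) − Σ(formed) = 17202 − 22488 = −5286 kJ

ΔH ≈ −5286 kJ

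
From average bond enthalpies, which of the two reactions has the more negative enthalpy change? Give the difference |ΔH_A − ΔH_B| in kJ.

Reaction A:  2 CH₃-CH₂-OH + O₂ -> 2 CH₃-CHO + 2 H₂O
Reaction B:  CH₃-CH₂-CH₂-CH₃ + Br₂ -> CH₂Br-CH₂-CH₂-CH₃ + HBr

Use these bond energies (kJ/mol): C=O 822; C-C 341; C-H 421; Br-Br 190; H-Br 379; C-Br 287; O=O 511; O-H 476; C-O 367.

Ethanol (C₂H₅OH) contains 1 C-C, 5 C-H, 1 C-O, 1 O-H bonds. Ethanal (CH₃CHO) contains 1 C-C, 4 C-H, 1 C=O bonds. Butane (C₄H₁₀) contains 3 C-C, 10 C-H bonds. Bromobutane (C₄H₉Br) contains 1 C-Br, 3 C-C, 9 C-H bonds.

Reaction A, by 454 kJ

Reaction A:
  Bonds broken (reactants):
    C-C: 2 × 341 = 682
    C-H: 10 × 421 = 4210
    C-O: 2 × 367 = 734
    O-H: 2 × 476 = 952
    O=O: 1 × 511 = 511
    Σ(broken) = 7089 kJ
  Bonds formed (products):
    C-C: 2 × 341 = 682
    C-H: 8 × 421 = 3368
    C=O: 2 × 822 = 1644
    O-H: 4 × 476 = 1904
    Σ(formed) = 7598 kJ
  ΔH_A = 7089 − 7598 = −509 kJ
Reaction B:
  Bonds broken (reactants):
    Br-Br: 1 × 190 = 190
    C-C: 3 × 341 = 1023
    C-H: 10 × 421 = 4210
    Σ(broken) = 5423 kJ
  Bonds formed (products):
    C-Br: 1 × 287 = 287
    C-C: 3 × 341 = 1023
    C-H: 9 × 421 = 3789
    H-Br: 1 × 379 = 379
    Σ(formed) = 5478 kJ
  ΔH_B = 5423 − 5478 = −55 kJ
ΔH_A − ΔH_B = −454 kJ, so reaction A has the more negative ΔH; |ΔH_A − ΔH_B| = 454 kJ.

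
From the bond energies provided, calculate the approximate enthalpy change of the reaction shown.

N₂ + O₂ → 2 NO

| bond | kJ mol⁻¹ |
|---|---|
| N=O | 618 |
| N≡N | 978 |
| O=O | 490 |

Bonds broken (reactants):
  N≡N: 1 × 978 = 978
  O=O: 1 × 490 = 490
  Σ(broken) = 1468 kJ
Bonds formed (products):
  N=O: 2 × 618 = 1236
  Σ(formed) = 1236 kJ
ΔH = Σ(broken) − Σ(formed) = 1468 − 1236 = +232 kJ

ΔH ≈ +232 kJ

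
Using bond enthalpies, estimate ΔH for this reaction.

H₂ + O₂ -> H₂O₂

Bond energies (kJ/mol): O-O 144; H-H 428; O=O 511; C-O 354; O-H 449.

ΔH ≈ −103 kJ

Bonds broken (reactants):
  H-H: 1 × 428 = 428
  O=O: 1 × 511 = 511
  Σ(broken) = 939 kJ
Bonds formed (products):
  O-H: 2 × 449 = 898
  O-O: 1 × 144 = 144
  Σ(formed) = 1042 kJ
ΔH = Σ(broken) − Σ(formed) = 939 − 1042 = −103 kJ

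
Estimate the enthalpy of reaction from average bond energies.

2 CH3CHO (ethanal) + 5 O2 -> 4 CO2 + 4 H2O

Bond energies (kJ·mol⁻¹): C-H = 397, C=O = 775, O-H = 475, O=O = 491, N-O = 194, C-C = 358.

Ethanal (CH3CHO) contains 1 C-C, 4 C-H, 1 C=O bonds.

Bonds broken (reactants):
  C-C: 2 × 358 = 716
  C-H: 8 × 397 = 3176
  C=O: 2 × 775 = 1550
  O=O: 5 × 491 = 2455
  Σ(broken) = 7897 kJ
Bonds formed (products):
  C=O: 8 × 775 = 6200
  O-H: 8 × 475 = 3800
  Σ(formed) = 10000 kJ
ΔH = Σ(broken) − Σ(formed) = 7897 − 10000 = −2103 kJ

ΔH ≈ −2103 kJ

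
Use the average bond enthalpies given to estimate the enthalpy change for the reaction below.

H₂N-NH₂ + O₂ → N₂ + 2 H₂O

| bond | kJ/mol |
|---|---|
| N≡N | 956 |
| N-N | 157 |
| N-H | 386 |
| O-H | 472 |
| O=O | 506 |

ΔH ≈ −637 kJ

Bonds broken (reactants):
  N-H: 4 × 386 = 1544
  N-N: 1 × 157 = 157
  O=O: 1 × 506 = 506
  Σ(broken) = 2207 kJ
Bonds formed (products):
  N≡N: 1 × 956 = 956
  O-H: 4 × 472 = 1888
  Σ(formed) = 2844 kJ
ΔH = Σ(broken) − Σ(formed) = 2207 − 2844 = −637 kJ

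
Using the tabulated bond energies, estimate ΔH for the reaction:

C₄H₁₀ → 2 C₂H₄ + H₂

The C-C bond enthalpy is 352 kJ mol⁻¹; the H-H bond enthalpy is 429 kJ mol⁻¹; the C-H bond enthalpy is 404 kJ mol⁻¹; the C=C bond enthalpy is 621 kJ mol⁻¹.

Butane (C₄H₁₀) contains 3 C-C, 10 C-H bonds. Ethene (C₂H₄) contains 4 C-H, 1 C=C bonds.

ΔH ≈ +193 kJ

Bonds broken (reactants):
  C-C: 3 × 352 = 1056
  C-H: 10 × 404 = 4040
  Σ(broken) = 5096 kJ
Bonds formed (products):
  C-H: 8 × 404 = 3232
  C=C: 2 × 621 = 1242
  H-H: 1 × 429 = 429
  Σ(formed) = 4903 kJ
ΔH = Σ(broken) − Σ(formed) = 5096 − 4903 = +193 kJ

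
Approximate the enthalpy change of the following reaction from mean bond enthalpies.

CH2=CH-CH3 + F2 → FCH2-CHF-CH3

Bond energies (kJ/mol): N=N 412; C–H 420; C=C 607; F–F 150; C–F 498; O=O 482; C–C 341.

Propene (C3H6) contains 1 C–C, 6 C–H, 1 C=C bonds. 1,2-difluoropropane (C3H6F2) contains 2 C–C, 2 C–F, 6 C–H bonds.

Bonds broken (reactants):
  C–C: 1 × 341 = 341
  C–H: 6 × 420 = 2520
  C=C: 1 × 607 = 607
  F–F: 1 × 150 = 150
  Σ(broken) = 3618 kJ
Bonds formed (products):
  C–C: 2 × 341 = 682
  C–F: 2 × 498 = 996
  C–H: 6 × 420 = 2520
  Σ(formed) = 4198 kJ
ΔH = Σ(broken) − Σ(formed) = 3618 − 4198 = −580 kJ

ΔH ≈ −580 kJ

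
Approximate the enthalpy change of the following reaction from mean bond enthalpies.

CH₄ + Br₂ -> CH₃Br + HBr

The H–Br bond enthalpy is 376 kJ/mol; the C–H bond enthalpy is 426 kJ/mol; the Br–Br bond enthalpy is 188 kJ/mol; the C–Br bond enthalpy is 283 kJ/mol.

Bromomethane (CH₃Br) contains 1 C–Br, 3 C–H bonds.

Bonds broken (reactants):
  Br–Br: 1 × 188 = 188
  C–H: 4 × 426 = 1704
  Σ(broken) = 1892 kJ
Bonds formed (products):
  C–Br: 1 × 283 = 283
  C–H: 3 × 426 = 1278
  H–Br: 1 × 376 = 376
  Σ(formed) = 1937 kJ
ΔH = Σ(broken) − Σ(formed) = 1892 − 1937 = −45 kJ

ΔH ≈ −45 kJ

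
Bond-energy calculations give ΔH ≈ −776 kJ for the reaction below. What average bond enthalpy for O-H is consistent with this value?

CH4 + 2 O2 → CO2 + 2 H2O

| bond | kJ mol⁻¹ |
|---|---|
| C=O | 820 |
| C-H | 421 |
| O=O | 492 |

D(O-H) ≈ 451 kJ/mol

Let D be the O-H bond energy.
Σ(broken) = 4×421 + 2×492 = 2668
Σ(formed) = 2×820 + 4×D = 1640 + 4D
ΔH = Σ(broken) − Σ(formed) = (2668) − (1640 + 4D) = +1028 − 4D
Setting this equal to −776 kJ gives 4D = 1804, so D = 451 kJ/mol.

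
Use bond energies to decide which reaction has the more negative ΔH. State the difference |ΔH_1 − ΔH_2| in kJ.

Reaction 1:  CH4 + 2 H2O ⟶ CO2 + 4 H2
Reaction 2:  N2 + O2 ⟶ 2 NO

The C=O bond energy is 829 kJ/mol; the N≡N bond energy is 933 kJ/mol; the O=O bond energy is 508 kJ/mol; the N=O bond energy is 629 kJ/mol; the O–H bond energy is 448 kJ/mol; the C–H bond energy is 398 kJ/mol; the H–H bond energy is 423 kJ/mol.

Reaction 1:
  Bonds broken (reactants):
    C–H: 4 × 398 = 1592
    O–H: 4 × 448 = 1792
    Σ(broken) = 3384 kJ
  Bonds formed (products):
    C=O: 2 × 829 = 1658
    H–H: 4 × 423 = 1692
    Σ(formed) = 3350 kJ
  ΔH_1 = 3384 − 3350 = +34 kJ
Reaction 2:
  Bonds broken (reactants):
    N≡N: 1 × 933 = 933
    O=O: 1 × 508 = 508
    Σ(broken) = 1441 kJ
  Bonds formed (products):
    N=O: 2 × 629 = 1258
    Σ(formed) = 1258 kJ
  ΔH_2 = 1441 − 1258 = +183 kJ
ΔH_1 − ΔH_2 = −149 kJ, so reaction 1 has the more negative ΔH; |ΔH_1 − ΔH_2| = 149 kJ.

Reaction 1, by 149 kJ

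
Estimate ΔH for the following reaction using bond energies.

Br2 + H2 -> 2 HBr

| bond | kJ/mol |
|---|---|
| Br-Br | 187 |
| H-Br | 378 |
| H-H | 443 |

Bonds broken (reactants):
  Br-Br: 1 × 187 = 187
  H-H: 1 × 443 = 443
  Σ(broken) = 630 kJ
Bonds formed (products):
  H-Br: 2 × 378 = 756
  Σ(formed) = 756 kJ
ΔH = Σ(broken) − Σ(formed) = 630 − 756 = −126 kJ

ΔH ≈ −126 kJ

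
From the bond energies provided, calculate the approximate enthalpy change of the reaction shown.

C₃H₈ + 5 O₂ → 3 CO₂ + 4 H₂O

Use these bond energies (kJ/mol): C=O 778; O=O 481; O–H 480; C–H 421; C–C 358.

ΔH ≈ −2019 kJ

Bonds broken (reactants):
  C–C: 2 × 358 = 716
  C–H: 8 × 421 = 3368
  O=O: 5 × 481 = 2405
  Σ(broken) = 6489 kJ
Bonds formed (products):
  C=O: 6 × 778 = 4668
  O–H: 8 × 480 = 3840
  Σ(formed) = 8508 kJ
ΔH = Σ(broken) − Σ(formed) = 6489 − 8508 = −2019 kJ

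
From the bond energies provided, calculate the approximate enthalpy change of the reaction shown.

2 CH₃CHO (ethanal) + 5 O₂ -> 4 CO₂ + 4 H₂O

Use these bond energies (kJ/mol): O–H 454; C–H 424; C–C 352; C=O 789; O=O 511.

Bonds broken (reactants):
  C–C: 2 × 352 = 704
  C–H: 8 × 424 = 3392
  C=O: 2 × 789 = 1578
  O=O: 5 × 511 = 2555
  Σ(broken) = 8229 kJ
Bonds formed (products):
  C=O: 8 × 789 = 6312
  O–H: 8 × 454 = 3632
  Σ(formed) = 9944 kJ
ΔH = Σ(broken) − Σ(formed) = 8229 − 9944 = −1715 kJ

ΔH ≈ −1715 kJ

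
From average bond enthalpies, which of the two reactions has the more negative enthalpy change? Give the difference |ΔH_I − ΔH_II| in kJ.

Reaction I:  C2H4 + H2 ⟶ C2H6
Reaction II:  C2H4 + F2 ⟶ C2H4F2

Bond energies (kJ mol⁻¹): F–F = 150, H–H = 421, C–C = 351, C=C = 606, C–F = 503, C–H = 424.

Reaction II, by 429 kJ

Reaction I:
  Bonds broken (reactants):
    C–H: 4 × 424 = 1696
    C=C: 1 × 606 = 606
    H–H: 1 × 421 = 421
    Σ(broken) = 2723 kJ
  Bonds formed (products):
    C–C: 1 × 351 = 351
    C–H: 6 × 424 = 2544
    Σ(formed) = 2895 kJ
  ΔH_I = 2723 − 2895 = −172 kJ
Reaction II:
  Bonds broken (reactants):
    C–H: 4 × 424 = 1696
    C=C: 1 × 606 = 606
    F–F: 1 × 150 = 150
    Σ(broken) = 2452 kJ
  Bonds formed (products):
    C–C: 1 × 351 = 351
    C–F: 2 × 503 = 1006
    C–H: 4 × 424 = 1696
    Σ(formed) = 3053 kJ
  ΔH_II = 2452 − 3053 = −601 kJ
ΔH_I − ΔH_II = +429 kJ, so reaction II has the more negative ΔH; |ΔH_I − ΔH_II| = 429 kJ.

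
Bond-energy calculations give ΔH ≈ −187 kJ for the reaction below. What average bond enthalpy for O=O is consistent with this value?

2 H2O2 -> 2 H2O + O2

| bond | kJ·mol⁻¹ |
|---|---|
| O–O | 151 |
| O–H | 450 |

D(O=O) ≈ 489 kJ/mol

Let D be the O=O bond energy.
Σ(broken) = 4×450 + 2×151 = 2102
Σ(formed) = 4×450 + 1×D = 1800 + D
ΔH = Σ(broken) − Σ(formed) = (2102) − (1800 + D) = +302 − D
Setting this equal to −187 kJ gives D = 489 kJ/mol.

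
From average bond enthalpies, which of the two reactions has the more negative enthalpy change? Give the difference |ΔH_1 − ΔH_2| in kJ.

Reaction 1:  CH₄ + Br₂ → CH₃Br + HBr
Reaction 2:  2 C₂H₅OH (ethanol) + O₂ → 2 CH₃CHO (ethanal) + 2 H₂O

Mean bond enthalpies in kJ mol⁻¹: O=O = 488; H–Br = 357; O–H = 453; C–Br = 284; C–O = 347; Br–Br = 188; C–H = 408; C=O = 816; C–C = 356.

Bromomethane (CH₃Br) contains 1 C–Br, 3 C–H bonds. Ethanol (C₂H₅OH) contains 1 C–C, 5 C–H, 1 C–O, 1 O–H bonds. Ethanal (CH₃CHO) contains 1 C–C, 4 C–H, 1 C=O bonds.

Reaction 2, by 495 kJ

Reaction 1:
  Bonds broken (reactants):
    Br–Br: 1 × 188 = 188
    C–H: 4 × 408 = 1632
    Σ(broken) = 1820 kJ
  Bonds formed (products):
    C–Br: 1 × 284 = 284
    C–H: 3 × 408 = 1224
    H–Br: 1 × 357 = 357
    Σ(formed) = 1865 kJ
  ΔH_1 = 1820 − 1865 = −45 kJ
Reaction 2:
  Bonds broken (reactants):
    C–C: 2 × 356 = 712
    C–H: 10 × 408 = 4080
    C–O: 2 × 347 = 694
    O–H: 2 × 453 = 906
    O=O: 1 × 488 = 488
    Σ(broken) = 6880 kJ
  Bonds formed (products):
    C–C: 2 × 356 = 712
    C–H: 8 × 408 = 3264
    C=O: 2 × 816 = 1632
    O–H: 4 × 453 = 1812
    Σ(formed) = 7420 kJ
  ΔH_2 = 6880 − 7420 = −540 kJ
ΔH_1 − ΔH_2 = +495 kJ, so reaction 2 has the more negative ΔH; |ΔH_1 − ΔH_2| = 495 kJ.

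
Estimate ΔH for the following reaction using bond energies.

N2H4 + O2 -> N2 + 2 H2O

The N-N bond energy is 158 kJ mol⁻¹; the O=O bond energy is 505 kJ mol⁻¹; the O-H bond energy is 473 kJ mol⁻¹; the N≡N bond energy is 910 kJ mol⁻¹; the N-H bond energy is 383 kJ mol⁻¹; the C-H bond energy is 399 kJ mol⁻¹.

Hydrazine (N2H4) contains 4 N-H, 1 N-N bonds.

Bonds broken (reactants):
  N-H: 4 × 383 = 1532
  N-N: 1 × 158 = 158
  O=O: 1 × 505 = 505
  Σ(broken) = 2195 kJ
Bonds formed (products):
  N≡N: 1 × 910 = 910
  O-H: 4 × 473 = 1892
  Σ(formed) = 2802 kJ
ΔH = Σ(broken) − Σ(formed) = 2195 − 2802 = −607 kJ

ΔH ≈ −607 kJ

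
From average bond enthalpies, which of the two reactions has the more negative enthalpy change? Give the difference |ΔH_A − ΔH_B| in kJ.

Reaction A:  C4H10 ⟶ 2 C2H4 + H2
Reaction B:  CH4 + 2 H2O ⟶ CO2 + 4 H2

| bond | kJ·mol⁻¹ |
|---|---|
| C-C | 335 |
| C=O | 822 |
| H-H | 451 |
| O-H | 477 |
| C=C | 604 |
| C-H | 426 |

Reaction A:
  Bonds broken (reactants):
    C-C: 3 × 335 = 1005
    C-H: 10 × 426 = 4260
    Σ(broken) = 5265 kJ
  Bonds formed (products):
    C-H: 8 × 426 = 3408
    C=C: 2 × 604 = 1208
    H-H: 1 × 451 = 451
    Σ(formed) = 5067 kJ
  ΔH_A = 5265 − 5067 = +198 kJ
Reaction B:
  Bonds broken (reactants):
    C-H: 4 × 426 = 1704
    O-H: 4 × 477 = 1908
    Σ(broken) = 3612 kJ
  Bonds formed (products):
    C=O: 2 × 822 = 1644
    H-H: 4 × 451 = 1804
    Σ(formed) = 3448 kJ
  ΔH_B = 3612 − 3448 = +164 kJ
ΔH_A − ΔH_B = +34 kJ, so reaction B has the more negative ΔH; |ΔH_A − ΔH_B| = 34 kJ.

Reaction B, by 34 kJ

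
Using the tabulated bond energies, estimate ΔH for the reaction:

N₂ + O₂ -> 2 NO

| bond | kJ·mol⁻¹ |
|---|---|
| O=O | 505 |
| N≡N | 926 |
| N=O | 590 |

ΔH ≈ +251 kJ

Bonds broken (reactants):
  N≡N: 1 × 926 = 926
  O=O: 1 × 505 = 505
  Σ(broken) = 1431 kJ
Bonds formed (products):
  N=O: 2 × 590 = 1180
  Σ(formed) = 1180 kJ
ΔH = Σ(broken) − Σ(formed) = 1431 − 1180 = +251 kJ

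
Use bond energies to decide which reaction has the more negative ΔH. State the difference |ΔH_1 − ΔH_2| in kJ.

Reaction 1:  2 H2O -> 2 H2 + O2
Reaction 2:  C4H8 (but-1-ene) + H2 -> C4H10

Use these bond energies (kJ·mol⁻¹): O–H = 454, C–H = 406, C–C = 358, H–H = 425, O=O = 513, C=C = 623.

Reaction 2, by 575 kJ

Reaction 1:
  Bonds broken (reactants):
    O–H: 4 × 454 = 1816
    Σ(broken) = 1816 kJ
  Bonds formed (products):
    H–H: 2 × 425 = 850
    O=O: 1 × 513 = 513
    Σ(formed) = 1363 kJ
  ΔH_1 = 1816 − 1363 = +453 kJ
Reaction 2:
  Bonds broken (reactants):
    C–C: 2 × 358 = 716
    C–H: 8 × 406 = 3248
    C=C: 1 × 623 = 623
    H–H: 1 × 425 = 425
    Σ(broken) = 5012 kJ
  Bonds formed (products):
    C–C: 3 × 358 = 1074
    C–H: 10 × 406 = 4060
    Σ(formed) = 5134 kJ
  ΔH_2 = 5012 − 5134 = −122 kJ
ΔH_1 − ΔH_2 = +575 kJ, so reaction 2 has the more negative ΔH; |ΔH_1 − ΔH_2| = 575 kJ.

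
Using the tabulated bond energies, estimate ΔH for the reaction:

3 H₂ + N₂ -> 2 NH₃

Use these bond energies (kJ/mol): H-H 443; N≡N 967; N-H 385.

Bonds broken (reactants):
  H-H: 3 × 443 = 1329
  N≡N: 1 × 967 = 967
  Σ(broken) = 2296 kJ
Bonds formed (products):
  N-H: 6 × 385 = 2310
  Σ(formed) = 2310 kJ
ΔH = Σ(broken) − Σ(formed) = 2296 − 2310 = −14 kJ

ΔH ≈ −14 kJ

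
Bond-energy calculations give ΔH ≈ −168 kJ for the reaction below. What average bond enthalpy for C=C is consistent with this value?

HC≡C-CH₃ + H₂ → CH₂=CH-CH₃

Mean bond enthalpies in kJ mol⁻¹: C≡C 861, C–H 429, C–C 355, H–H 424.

D(C=C) ≈ 595 kJ/mol

Let D be the C=C bond energy.
Σ(broken) = 1×861 + 1×355 + 4×429 + 1×424 = 3356
Σ(formed) = 1×355 + 6×429 + 1×D = 2929 + D
ΔH = Σ(broken) − Σ(formed) = (3356) − (2929 + D) = +427 − D
Setting this equal to −168 kJ gives D = 595 kJ/mol.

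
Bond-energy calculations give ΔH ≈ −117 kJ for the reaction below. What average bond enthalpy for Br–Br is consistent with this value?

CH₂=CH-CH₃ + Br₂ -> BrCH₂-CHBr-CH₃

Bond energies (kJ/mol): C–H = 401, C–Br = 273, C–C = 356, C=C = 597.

D(Br–Br) ≈ 188 kJ/mol

Let D be the Br–Br bond energy.
Σ(broken) = 1×D + 1×356 + 6×401 + 1×597 = 3359 + D
Σ(formed) = 2×273 + 2×356 + 6×401 = 3664
ΔH = Σ(broken) − Σ(formed) = (3359 + D) − (3664) = −305 + D
Setting this equal to −117 kJ gives D = 188 kJ/mol.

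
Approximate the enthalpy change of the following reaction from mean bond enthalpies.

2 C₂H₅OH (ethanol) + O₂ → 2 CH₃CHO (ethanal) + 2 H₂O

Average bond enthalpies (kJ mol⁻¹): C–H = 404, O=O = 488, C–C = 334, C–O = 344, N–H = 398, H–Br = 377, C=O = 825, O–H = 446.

ΔH ≈ −558 kJ

Bonds broken (reactants):
  C–C: 2 × 334 = 668
  C–H: 10 × 404 = 4040
  C–O: 2 × 344 = 688
  O–H: 2 × 446 = 892
  O=O: 1 × 488 = 488
  Σ(broken) = 6776 kJ
Bonds formed (products):
  C–C: 2 × 334 = 668
  C–H: 8 × 404 = 3232
  C=O: 2 × 825 = 1650
  O–H: 4 × 446 = 1784
  Σ(formed) = 7334 kJ
ΔH = Σ(broken) − Σ(formed) = 6776 − 7334 = −558 kJ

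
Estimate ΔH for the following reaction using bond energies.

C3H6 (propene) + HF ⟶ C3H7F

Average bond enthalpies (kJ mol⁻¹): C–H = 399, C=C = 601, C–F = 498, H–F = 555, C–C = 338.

ΔH ≈ −79 kJ

Bonds broken (reactants):
  C–C: 1 × 338 = 338
  C–H: 6 × 399 = 2394
  C=C: 1 × 601 = 601
  H–F: 1 × 555 = 555
  Σ(broken) = 3888 kJ
Bonds formed (products):
  C–C: 2 × 338 = 676
  C–F: 1 × 498 = 498
  C–H: 7 × 399 = 2793
  Σ(formed) = 3967 kJ
ΔH = Σ(broken) − Σ(formed) = 3888 − 3967 = −79 kJ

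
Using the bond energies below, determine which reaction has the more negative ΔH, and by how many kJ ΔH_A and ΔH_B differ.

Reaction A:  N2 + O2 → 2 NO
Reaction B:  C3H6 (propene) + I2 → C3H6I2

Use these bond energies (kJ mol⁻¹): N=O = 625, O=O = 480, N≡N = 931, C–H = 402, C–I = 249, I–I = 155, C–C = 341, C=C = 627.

Reaction B, by 218 kJ

Reaction A:
  Bonds broken (reactants):
    N≡N: 1 × 931 = 931
    O=O: 1 × 480 = 480
    Σ(broken) = 1411 kJ
  Bonds formed (products):
    N=O: 2 × 625 = 1250
    Σ(formed) = 1250 kJ
  ΔH_A = 1411 − 1250 = +161 kJ
Reaction B:
  Bonds broken (reactants):
    C–C: 1 × 341 = 341
    C–H: 6 × 402 = 2412
    C=C: 1 × 627 = 627
    I–I: 1 × 155 = 155
    Σ(broken) = 3535 kJ
  Bonds formed (products):
    C–C: 2 × 341 = 682
    C–H: 6 × 402 = 2412
    C–I: 2 × 249 = 498
    Σ(formed) = 3592 kJ
  ΔH_B = 3535 − 3592 = −57 kJ
ΔH_A − ΔH_B = +218 kJ, so reaction B has the more negative ΔH; |ΔH_A − ΔH_B| = 218 kJ.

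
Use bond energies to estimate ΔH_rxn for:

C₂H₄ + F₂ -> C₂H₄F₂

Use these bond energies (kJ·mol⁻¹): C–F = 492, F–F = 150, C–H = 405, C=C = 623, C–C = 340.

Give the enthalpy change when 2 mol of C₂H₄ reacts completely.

ΔH = −1102 kJ

Bonds broken (reactants):
  C–H: 4 × 405 = 1620
  C=C: 1 × 623 = 623
  F–F: 1 × 150 = 150
  Σ(broken) = 2393 kJ
Bonds formed (products):
  C–C: 1 × 340 = 340
  C–F: 2 × 492 = 984
  C–H: 4 × 405 = 1620
  Σ(formed) = 2944 kJ
ΔH = Σ(broken) − Σ(formed) = 2393 − 2944 = −551 kJ
For 2× the reaction as written: 2 × (−551) = −1102 kJ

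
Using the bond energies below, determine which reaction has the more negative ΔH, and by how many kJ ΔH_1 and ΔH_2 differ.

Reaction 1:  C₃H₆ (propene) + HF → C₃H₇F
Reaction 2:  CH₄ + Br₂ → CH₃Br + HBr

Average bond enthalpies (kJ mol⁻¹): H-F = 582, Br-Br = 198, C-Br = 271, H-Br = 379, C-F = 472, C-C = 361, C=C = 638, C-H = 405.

Reaction 1:
  Bonds broken (reactants):
    C-C: 1 × 361 = 361
    C-H: 6 × 405 = 2430
    C=C: 1 × 638 = 638
    H-F: 1 × 582 = 582
    Σ(broken) = 4011 kJ
  Bonds formed (products):
    C-C: 2 × 361 = 722
    C-F: 1 × 472 = 472
    C-H: 7 × 405 = 2835
    Σ(formed) = 4029 kJ
  ΔH_1 = 4011 − 4029 = −18 kJ
Reaction 2:
  Bonds broken (reactants):
    Br-Br: 1 × 198 = 198
    C-H: 4 × 405 = 1620
    Σ(broken) = 1818 kJ
  Bonds formed (products):
    C-Br: 1 × 271 = 271
    C-H: 3 × 405 = 1215
    H-Br: 1 × 379 = 379
    Σ(formed) = 1865 kJ
  ΔH_2 = 1818 − 1865 = −47 kJ
ΔH_1 − ΔH_2 = +29 kJ, so reaction 2 has the more negative ΔH; |ΔH_1 − ΔH_2| = 29 kJ.

Reaction 2, by 29 kJ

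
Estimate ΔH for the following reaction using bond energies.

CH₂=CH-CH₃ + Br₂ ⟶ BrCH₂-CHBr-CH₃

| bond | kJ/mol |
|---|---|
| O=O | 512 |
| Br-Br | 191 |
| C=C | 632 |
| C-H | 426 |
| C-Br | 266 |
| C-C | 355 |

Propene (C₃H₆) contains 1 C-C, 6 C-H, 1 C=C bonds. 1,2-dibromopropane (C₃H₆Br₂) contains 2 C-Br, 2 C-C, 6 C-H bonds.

ΔH ≈ −64 kJ

Bonds broken (reactants):
  Br-Br: 1 × 191 = 191
  C-C: 1 × 355 = 355
  C-H: 6 × 426 = 2556
  C=C: 1 × 632 = 632
  Σ(broken) = 3734 kJ
Bonds formed (products):
  C-Br: 2 × 266 = 532
  C-C: 2 × 355 = 710
  C-H: 6 × 426 = 2556
  Σ(formed) = 3798 kJ
ΔH = Σ(broken) − Σ(formed) = 3734 − 3798 = −64 kJ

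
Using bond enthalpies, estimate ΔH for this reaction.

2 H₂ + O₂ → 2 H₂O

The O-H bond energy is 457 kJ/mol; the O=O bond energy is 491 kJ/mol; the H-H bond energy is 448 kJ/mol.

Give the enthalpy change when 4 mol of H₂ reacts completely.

Bonds broken (reactants):
  H-H: 2 × 448 = 896
  O=O: 1 × 491 = 491
  Σ(broken) = 1387 kJ
Bonds formed (products):
  O-H: 4 × 457 = 1828
  Σ(formed) = 1828 kJ
ΔH = Σ(broken) − Σ(formed) = 1387 − 1828 = −441 kJ
For 2× the reaction as written: 2 × (−441) = −882 kJ

ΔH = −882 kJ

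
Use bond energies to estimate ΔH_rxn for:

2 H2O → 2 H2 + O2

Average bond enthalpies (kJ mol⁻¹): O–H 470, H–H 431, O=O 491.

Bonds broken (reactants):
  O–H: 4 × 470 = 1880
  Σ(broken) = 1880 kJ
Bonds formed (products):
  H–H: 2 × 431 = 862
  O=O: 1 × 491 = 491
  Σ(formed) = 1353 kJ
ΔH = Σ(broken) − Σ(formed) = 1880 − 1353 = +527 kJ

ΔH ≈ +527 kJ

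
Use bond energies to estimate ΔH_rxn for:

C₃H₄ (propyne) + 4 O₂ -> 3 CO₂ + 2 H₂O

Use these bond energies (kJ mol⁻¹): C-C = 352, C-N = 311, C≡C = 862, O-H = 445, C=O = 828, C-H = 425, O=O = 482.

ΔH ≈ −1906 kJ

Bonds broken (reactants):
  C≡C: 1 × 862 = 862
  C-C: 1 × 352 = 352
  C-H: 4 × 425 = 1700
  O=O: 4 × 482 = 1928
  Σ(broken) = 4842 kJ
Bonds formed (products):
  C=O: 6 × 828 = 4968
  O-H: 4 × 445 = 1780
  Σ(formed) = 6748 kJ
ΔH = Σ(broken) − Σ(formed) = 4842 − 6748 = −1906 kJ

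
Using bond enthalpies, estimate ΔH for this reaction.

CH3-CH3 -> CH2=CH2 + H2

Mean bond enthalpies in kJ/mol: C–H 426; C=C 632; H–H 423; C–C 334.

ΔH ≈ +131 kJ

Bonds broken (reactants):
  C–C: 1 × 334 = 334
  C–H: 6 × 426 = 2556
  Σ(broken) = 2890 kJ
Bonds formed (products):
  C–H: 4 × 426 = 1704
  C=C: 1 × 632 = 632
  H–H: 1 × 423 = 423
  Σ(formed) = 2759 kJ
ΔH = Σ(broken) − Σ(formed) = 2890 − 2759 = +131 kJ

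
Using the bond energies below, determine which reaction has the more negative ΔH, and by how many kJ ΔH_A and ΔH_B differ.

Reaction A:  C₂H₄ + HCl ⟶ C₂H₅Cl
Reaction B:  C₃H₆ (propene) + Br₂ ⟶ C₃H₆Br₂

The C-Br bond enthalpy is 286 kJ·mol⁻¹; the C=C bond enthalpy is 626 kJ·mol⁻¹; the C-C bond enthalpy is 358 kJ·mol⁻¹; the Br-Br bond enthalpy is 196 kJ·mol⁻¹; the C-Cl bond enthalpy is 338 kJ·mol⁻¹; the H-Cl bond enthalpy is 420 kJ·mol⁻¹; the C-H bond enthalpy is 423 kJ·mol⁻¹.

Reaction B, by 35 kJ

Reaction A:
  Bonds broken (reactants):
    C-H: 4 × 423 = 1692
    C=C: 1 × 626 = 626
    H-Cl: 1 × 420 = 420
    Σ(broken) = 2738 kJ
  Bonds formed (products):
    C-C: 1 × 358 = 358
    C-Cl: 1 × 338 = 338
    C-H: 5 × 423 = 2115
    Σ(formed) = 2811 kJ
  ΔH_A = 2738 − 2811 = −73 kJ
Reaction B:
  Bonds broken (reactants):
    Br-Br: 1 × 196 = 196
    C-C: 1 × 358 = 358
    C-H: 6 × 423 = 2538
    C=C: 1 × 626 = 626
    Σ(broken) = 3718 kJ
  Bonds formed (products):
    C-Br: 2 × 286 = 572
    C-C: 2 × 358 = 716
    C-H: 6 × 423 = 2538
    Σ(formed) = 3826 kJ
  ΔH_B = 3718 − 3826 = −108 kJ
ΔH_A − ΔH_B = +35 kJ, so reaction B has the more negative ΔH; |ΔH_A − ΔH_B| = 35 kJ.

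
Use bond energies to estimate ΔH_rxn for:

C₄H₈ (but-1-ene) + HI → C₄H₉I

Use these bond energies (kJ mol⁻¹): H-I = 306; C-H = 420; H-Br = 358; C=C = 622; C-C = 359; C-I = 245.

Bonds broken (reactants):
  C-C: 2 × 359 = 718
  C-H: 8 × 420 = 3360
  C=C: 1 × 622 = 622
  H-I: 1 × 306 = 306
  Σ(broken) = 5006 kJ
Bonds formed (products):
  C-C: 3 × 359 = 1077
  C-H: 9 × 420 = 3780
  C-I: 1 × 245 = 245
  Σ(formed) = 5102 kJ
ΔH = Σ(broken) − Σ(formed) = 5006 − 5102 = −96 kJ

ΔH ≈ −96 kJ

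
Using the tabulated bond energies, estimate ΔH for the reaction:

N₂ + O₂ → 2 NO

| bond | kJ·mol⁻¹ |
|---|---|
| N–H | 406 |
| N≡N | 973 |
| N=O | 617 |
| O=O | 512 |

Bonds broken (reactants):
  N≡N: 1 × 973 = 973
  O=O: 1 × 512 = 512
  Σ(broken) = 1485 kJ
Bonds formed (products):
  N=O: 2 × 617 = 1234
  Σ(formed) = 1234 kJ
ΔH = Σ(broken) − Σ(formed) = 1485 − 1234 = +251 kJ

ΔH ≈ +251 kJ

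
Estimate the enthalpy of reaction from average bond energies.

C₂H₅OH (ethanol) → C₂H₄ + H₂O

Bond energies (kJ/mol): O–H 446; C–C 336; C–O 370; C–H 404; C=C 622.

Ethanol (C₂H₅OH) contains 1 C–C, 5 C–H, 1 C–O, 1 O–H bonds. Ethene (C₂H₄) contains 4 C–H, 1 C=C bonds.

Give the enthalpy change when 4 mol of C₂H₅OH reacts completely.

ΔH = +168 kJ

Bonds broken (reactants):
  C–C: 1 × 336 = 336
  C–H: 5 × 404 = 2020
  C–O: 1 × 370 = 370
  O–H: 1 × 446 = 446
  Σ(broken) = 3172 kJ
Bonds formed (products):
  C–H: 4 × 404 = 1616
  C=C: 1 × 622 = 622
  O–H: 2 × 446 = 892
  Σ(formed) = 3130 kJ
ΔH = Σ(broken) − Σ(formed) = 3172 − 3130 = +42 kJ
For 4× the reaction as written: 4 × (+42) = +168 kJ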